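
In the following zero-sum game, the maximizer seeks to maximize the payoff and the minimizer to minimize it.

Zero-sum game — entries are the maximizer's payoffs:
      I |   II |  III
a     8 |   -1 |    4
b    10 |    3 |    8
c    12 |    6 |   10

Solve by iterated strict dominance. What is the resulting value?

Column I is strictly dominated by II for the minimizer (-1<8, 3<10, 6<12); eliminate I.
Column III is strictly dominated by II for the minimizer (-1<4, 3<8, 6<10); eliminate III.
Row a is strictly dominated by row b (3>-1); eliminate a.
Row b is strictly dominated by row c (6>3); eliminate b.
Only (c, II) remains, with payoff 6.

6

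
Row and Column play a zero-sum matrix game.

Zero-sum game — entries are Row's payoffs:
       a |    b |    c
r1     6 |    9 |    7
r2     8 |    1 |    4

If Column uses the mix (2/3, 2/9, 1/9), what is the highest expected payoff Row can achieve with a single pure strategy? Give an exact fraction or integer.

61/9

r1: (6)·(2/3) + (9)·(2/9) + (7)·(1/9) = 61/9.
r2: (8)·(2/3) + (1)·(2/9) + (4)·(1/9) = 6.
The best pure response is r1 with expected payoff 61/9.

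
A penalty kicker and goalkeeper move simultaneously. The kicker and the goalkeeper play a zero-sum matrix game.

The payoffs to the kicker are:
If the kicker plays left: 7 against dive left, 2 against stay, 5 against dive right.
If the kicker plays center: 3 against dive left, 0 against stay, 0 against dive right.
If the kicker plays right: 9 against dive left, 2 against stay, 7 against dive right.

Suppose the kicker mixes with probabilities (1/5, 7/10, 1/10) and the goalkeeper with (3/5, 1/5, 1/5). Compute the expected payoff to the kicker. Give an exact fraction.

31/10

Against (3/5, 1/5, 1/5), each row's expected payoff is left: 28/5; center: 9/5; right: 36/5.
Taking the (1/5, 7/10, 1/10)-weighted average: (1/5)·(28/5) + (7/10)·(9/5) + (1/10)·(36/5) = 31/10.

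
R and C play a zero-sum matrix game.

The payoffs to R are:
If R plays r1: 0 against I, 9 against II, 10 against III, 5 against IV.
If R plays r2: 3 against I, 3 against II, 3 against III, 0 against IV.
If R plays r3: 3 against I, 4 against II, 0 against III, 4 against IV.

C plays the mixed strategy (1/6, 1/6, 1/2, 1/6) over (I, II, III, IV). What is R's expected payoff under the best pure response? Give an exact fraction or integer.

22/3

r1: (0)·(1/6) + (9)·(1/6) + (10)·(1/2) + (5)·(1/6) = 22/3.
r2: (3)·(1/6) + (3)·(1/6) + (3)·(1/2) + (0)·(1/6) = 5/2.
r3: (3)·(1/6) + (4)·(1/6) + (0)·(1/2) + (4)·(1/6) = 11/6.
The best pure response is r1 with expected payoff 22/3.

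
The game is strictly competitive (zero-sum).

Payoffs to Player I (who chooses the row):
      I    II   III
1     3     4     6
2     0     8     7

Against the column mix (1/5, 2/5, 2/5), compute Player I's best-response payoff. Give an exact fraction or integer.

6

1: (3)·(1/5) + (4)·(2/5) + (6)·(2/5) = 23/5.
2: (0)·(1/5) + (8)·(2/5) + (7)·(2/5) = 6.
The best pure response is 2 with expected payoff 6.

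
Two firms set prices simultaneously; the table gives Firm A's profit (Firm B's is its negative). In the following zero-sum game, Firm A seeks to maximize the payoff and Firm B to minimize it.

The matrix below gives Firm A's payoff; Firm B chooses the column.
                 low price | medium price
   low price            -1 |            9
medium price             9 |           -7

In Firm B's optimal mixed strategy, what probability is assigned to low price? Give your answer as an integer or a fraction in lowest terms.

Row minima are -1 and -7, so Firm A's maximin is -1; column maxima are 9 and 9, so Firm B's minimax is 9. These differ, so the equilibrium is in mixed strategies.
Let Firm B play low price with probability q. Firm A is indifferent when −q + 9(1−q) = 9q − 7(1−q), giving q = 8/13.

8/13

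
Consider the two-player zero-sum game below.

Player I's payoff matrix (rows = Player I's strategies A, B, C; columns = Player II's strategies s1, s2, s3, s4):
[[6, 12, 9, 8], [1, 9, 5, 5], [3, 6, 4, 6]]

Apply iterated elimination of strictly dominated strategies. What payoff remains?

Column s4 is strictly dominated by s1 for Player II (6<8, 1<5, 3<6); eliminate s4.
Column s3 is strictly dominated by s1 for Player II (6<9, 1<5, 3<4); eliminate s3.
Row B is strictly dominated by row A (6>1, 12>9); eliminate B.
Row C is strictly dominated by row A (6>3, 12>6); eliminate C.
Column s2 is strictly dominated by s1 for Player II (6<12); eliminate s2.
Only (A, s1) remains, with payoff 6.

6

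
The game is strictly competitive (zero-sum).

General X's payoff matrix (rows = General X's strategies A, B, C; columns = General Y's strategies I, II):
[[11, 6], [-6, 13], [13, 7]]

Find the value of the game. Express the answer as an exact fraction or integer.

211/25

Row A is strictly dominated by row C, so General X never plays it.
The remaining 2×2 game on (B, C) × (I, II) has no saddle point. Let General X play B with probability p; indifference gives −6p + 13(1−p) = 13p + 7(1−p), so p = 6/25.
Similarly General Y's optimal q on I is 6/25, and the value is -6·(6/25) + (13)·(19/25) = 211/25.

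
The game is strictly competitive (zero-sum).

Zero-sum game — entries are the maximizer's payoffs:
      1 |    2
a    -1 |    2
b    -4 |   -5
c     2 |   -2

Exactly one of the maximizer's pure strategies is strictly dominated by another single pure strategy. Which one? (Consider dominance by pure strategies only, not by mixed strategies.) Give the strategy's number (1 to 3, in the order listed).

2

Compare b with a: -1 > -4, 2 > -5.
So a strictly dominates b for the maximizer; b is strictly dominated.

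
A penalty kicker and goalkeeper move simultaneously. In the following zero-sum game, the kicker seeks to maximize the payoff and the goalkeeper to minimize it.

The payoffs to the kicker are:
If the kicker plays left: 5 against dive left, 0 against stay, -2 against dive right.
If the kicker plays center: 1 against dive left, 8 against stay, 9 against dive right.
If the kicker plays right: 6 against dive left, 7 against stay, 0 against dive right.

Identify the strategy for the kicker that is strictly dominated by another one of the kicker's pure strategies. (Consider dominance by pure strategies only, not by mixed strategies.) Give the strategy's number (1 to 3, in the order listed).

1

Compare left with right: 6 > 5, 7 > 0, 0 > -2.
So right strictly dominates left for the kicker; left is strictly dominated.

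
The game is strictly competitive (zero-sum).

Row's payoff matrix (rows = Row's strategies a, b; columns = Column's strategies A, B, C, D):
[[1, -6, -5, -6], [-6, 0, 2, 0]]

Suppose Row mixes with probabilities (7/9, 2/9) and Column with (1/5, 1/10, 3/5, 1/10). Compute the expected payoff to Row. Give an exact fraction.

-28/9

Against (1/5, 1/10, 3/5, 1/10), each row's expected payoff is a: -4; b: 0.
Taking the (7/9, 2/9)-weighted average: (7/9)·(-4) + (2/9)·(0) = -28/9.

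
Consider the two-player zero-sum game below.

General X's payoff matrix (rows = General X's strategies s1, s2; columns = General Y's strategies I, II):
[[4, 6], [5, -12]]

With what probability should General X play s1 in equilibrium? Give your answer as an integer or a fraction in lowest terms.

17/19

Row minima are 4 and -12, so General X's maximin is 4; column maxima are 5 and 6, so General Y's minimax is 5. These differ, so the equilibrium is in mixed strategies.
Let General X play s1 with probability p. General Y is indifferent when 4p + 5(1−p) = 6p − 12(1−p), giving p = 17/19.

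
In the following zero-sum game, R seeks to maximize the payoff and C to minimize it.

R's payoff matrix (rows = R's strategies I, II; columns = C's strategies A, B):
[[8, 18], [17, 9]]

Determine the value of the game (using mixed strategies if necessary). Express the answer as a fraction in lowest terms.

Row minima are 8 and 9, so R's maximin is 9; column maxima are 17 and 18, so C's minimax is 17. These differ, so the equilibrium is in mixed strategies.
Let R play I with probability p. C is indifferent when 8p + 17(1−p) = 18p + 9(1−p), giving p = 4/9.
Let C play A with probability q. R is indifferent when 8q + 18(1−q) = 17q + 9(1−q), giving q = 1/2.
The value is 8·(1/2) + (18)·(1/2) = 13.

13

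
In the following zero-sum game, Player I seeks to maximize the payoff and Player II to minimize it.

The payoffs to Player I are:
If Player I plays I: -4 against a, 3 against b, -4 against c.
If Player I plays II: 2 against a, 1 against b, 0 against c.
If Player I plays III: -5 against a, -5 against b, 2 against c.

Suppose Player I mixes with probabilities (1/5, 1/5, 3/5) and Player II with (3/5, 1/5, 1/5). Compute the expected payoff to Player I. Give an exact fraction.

Against (3/5, 1/5, 1/5), each row's expected payoff is I: -13/5; II: 7/5; III: -18/5.
Taking the (1/5, 1/5, 3/5)-weighted average: (1/5)·(-13/5) + (1/5)·(7/5) + (3/5)·(-18/5) = -12/5.

-12/5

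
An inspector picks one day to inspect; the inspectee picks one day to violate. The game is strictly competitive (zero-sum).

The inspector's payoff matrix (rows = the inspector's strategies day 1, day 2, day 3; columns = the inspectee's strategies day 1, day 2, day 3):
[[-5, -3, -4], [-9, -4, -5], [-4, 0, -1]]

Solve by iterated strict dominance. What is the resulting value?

-4

Column day 2 is strictly dominated by day 1 for the inspectee (-5<-3, -9<-4, -4<0); eliminate day 2.
Column day 3 is strictly dominated by day 1 for the inspectee (-5<-4, -9<-5, -4<-1); eliminate day 3.
Row day 2 is strictly dominated by row day 1 (-5>-9); eliminate day 2.
Row day 1 is strictly dominated by row day 3 (-4>-5); eliminate day 1.
Only (day 3, day 1) remains, with payoff -4.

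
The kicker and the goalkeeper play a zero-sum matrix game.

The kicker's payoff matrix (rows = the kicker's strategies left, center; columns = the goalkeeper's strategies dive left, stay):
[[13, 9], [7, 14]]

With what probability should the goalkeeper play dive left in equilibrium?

Row minima are 9 and 7, so the kicker's maximin is 9; column maxima are 13 and 14, so the goalkeeper's minimax is 13. These differ, so the equilibrium is in mixed strategies.
Let the goalkeeper play dive left with probability q. The kicker is indifferent when 13q + 9(1−q) = 7q + 14(1−q), giving q = 5/11.

5/11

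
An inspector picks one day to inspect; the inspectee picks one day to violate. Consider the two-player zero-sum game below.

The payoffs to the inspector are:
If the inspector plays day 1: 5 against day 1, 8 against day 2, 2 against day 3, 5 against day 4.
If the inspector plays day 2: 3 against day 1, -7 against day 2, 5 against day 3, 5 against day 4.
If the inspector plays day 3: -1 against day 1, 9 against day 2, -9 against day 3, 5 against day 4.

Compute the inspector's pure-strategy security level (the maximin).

The worst-case payoff for each row is day 1: 2, day 2: -7, day 3: -9.
The best of these is 2.

2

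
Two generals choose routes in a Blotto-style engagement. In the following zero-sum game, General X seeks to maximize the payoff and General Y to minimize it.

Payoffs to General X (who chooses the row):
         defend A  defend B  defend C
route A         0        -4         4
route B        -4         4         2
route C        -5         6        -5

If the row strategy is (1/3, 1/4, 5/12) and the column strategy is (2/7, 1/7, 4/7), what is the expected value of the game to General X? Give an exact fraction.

-5/7

Against (2/7, 1/7, 4/7), each row's expected payoff is route A: 12/7; route B: 4/7; route C: -24/7.
Taking the (1/3, 1/4, 5/12)-weighted average: (1/3)·(12/7) + (1/4)·(4/7) + (5/12)·(-24/7) = -5/7.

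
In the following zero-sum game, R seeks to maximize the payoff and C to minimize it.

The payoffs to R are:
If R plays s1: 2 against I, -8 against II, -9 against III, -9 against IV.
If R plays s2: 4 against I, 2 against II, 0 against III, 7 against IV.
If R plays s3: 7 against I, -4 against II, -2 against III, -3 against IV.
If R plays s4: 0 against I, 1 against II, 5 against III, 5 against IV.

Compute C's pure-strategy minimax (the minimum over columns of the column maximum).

The worst case (largest entry) in each column is I: 7, II: 2, III: 5, IV: 7.
The best (smallest) of these is 2.

2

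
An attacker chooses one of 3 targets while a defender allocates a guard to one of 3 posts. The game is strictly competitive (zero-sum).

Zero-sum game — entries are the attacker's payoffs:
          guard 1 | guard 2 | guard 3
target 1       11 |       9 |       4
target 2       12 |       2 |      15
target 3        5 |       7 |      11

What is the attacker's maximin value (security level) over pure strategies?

5

The worst-case payoff for each row is target 1: 4, target 2: 2, target 3: 5.
The best of these is 5.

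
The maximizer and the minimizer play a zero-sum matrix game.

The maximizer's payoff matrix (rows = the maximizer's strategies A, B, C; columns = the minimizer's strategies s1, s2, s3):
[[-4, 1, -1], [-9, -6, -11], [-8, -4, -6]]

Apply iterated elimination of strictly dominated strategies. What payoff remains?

Column s2 is strictly dominated by s1 for the minimizer (-4<1, -9<-6, -8<-4); eliminate s2.
Row B is strictly dominated by row A (-4>-9, -1>-11); eliminate B.
Row C is strictly dominated by row A (-4>-8, -1>-6); eliminate C.
Column s3 is strictly dominated by s1 for the minimizer (-4<-1); eliminate s3.
Only (A, s1) remains, with payoff -4.

-4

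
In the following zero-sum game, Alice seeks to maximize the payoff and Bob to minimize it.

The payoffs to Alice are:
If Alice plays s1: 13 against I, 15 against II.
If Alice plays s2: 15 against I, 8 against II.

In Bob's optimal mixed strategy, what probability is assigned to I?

7/9

Row minima are 13 and 8, so Alice's maximin is 13; column maxima are 15 and 15, so Bob's minimax is 15. These differ, so the equilibrium is in mixed strategies.
Let Bob play I with probability q. Alice is indifferent when 13q + 15(1−q) = 15q + 8(1−q), giving q = 7/9.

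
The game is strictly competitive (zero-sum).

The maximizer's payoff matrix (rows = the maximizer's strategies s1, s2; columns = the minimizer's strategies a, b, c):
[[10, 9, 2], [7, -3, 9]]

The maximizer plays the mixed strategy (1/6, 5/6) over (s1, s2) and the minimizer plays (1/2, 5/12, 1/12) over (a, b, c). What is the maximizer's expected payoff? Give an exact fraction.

Against (1/2, 5/12, 1/12), each row's expected payoff is s1: 107/12; s2: 3.
Taking the (1/6, 5/6)-weighted average: (1/6)·(107/12) + (5/6)·(3) = 287/72.

287/72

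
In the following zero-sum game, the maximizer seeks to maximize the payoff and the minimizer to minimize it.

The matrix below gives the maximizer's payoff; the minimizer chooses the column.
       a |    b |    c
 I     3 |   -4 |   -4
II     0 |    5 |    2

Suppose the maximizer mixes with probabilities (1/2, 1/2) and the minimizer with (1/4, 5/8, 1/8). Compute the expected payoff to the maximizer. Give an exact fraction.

Against (1/4, 5/8, 1/8), each row's expected payoff is I: -9/4; II: 27/8.
Taking the (1/2, 1/2)-weighted average: (1/2)·(-9/4) + (1/2)·(27/8) = 9/16.

9/16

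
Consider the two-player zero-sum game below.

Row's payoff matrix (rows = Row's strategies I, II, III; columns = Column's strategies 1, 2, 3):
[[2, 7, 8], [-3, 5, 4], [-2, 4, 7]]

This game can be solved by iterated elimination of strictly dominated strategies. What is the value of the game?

Row III is strictly dominated by row I (2>-2, 7>4, 8>7); eliminate III.
Column 2 is strictly dominated by 1 for Column (2<7, -3<5); eliminate 2.
Column 3 is strictly dominated by 1 for Column (2<8, -3<4); eliminate 3.
Row II is strictly dominated by row I (2>-3); eliminate II.
Only (I, 1) remains, with payoff 2.

2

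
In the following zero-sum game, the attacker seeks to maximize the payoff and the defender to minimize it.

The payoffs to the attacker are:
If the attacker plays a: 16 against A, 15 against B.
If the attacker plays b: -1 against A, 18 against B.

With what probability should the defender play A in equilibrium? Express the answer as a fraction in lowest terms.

3/20

Row minima are 15 and -1, so the attacker's maximin is 15; column maxima are 16 and 18, so the defender's minimax is 16. These differ, so the equilibrium is in mixed strategies.
Let the defender play A with probability q. The attacker is indifferent when 16q + 15(1−q) = −q + 18(1−q), giving q = 3/20.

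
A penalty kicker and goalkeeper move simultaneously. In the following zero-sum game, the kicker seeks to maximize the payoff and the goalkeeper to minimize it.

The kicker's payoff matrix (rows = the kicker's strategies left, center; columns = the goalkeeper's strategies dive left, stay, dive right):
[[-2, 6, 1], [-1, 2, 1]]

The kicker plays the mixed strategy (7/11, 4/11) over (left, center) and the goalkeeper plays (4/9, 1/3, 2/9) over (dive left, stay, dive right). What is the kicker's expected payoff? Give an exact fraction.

Against (4/9, 1/3, 2/9), each row's expected payoff is left: 4/3; center: 4/9.
Taking the (7/11, 4/11)-weighted average: (7/11)·(4/3) + (4/11)·(4/9) = 100/99.

100/99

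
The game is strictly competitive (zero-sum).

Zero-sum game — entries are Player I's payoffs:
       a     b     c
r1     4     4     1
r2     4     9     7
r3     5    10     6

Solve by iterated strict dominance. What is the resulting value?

5

Column b is strictly dominated by c for Player II (1<4, 7<9, 6<10); eliminate b.
Row r1 is strictly dominated by row r3 (5>4, 6>1); eliminate r1.
Column c is strictly dominated by a for Player II (4<7, 5<6); eliminate c.
Row r2 is strictly dominated by row r3 (5>4); eliminate r2.
Only (r3, a) remains, with payoff 5.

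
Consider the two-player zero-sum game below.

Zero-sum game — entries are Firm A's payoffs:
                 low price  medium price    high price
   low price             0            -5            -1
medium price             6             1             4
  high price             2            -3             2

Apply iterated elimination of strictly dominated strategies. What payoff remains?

1

Row high price is strictly dominated by row medium price (6>2, 1>-3, 4>2); eliminate high price.
Row low price is strictly dominated by row medium price (6>0, 1>-5, 4>-1); eliminate low price.
Column high price is strictly dominated by medium price for Firm B (1<4); eliminate high price.
Column low price is strictly dominated by medium price for Firm B (1<6); eliminate low price.
Only (medium price, medium price) remains, with payoff 1.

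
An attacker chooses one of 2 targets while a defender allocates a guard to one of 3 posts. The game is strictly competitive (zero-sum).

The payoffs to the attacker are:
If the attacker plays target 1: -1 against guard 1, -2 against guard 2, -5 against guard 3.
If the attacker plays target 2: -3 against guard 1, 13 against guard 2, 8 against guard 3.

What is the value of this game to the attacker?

Column guard 2 is strictly dominated by guard 3 for the defender (it gives the attacker more in every row).
The remaining 2×2 game on (target 1, target 2) × (guard 1, guard 3) has no saddle point. Let the attacker play target 1 with probability p; indifference gives −p − 3(1−p) = −5p + 8(1−p), so p = 11/15.
Similarly the defender's optimal q on guard 1 is 13/15, and the value is -1·(13/15) + (-5)·(2/15) = -23/15.

-23/15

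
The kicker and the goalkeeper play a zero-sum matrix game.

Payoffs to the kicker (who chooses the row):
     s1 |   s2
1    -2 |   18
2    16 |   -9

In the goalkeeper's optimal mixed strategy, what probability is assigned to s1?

3/5

Row minima are -2 and -9, so the kicker's maximin is -2; column maxima are 16 and 18, so the goalkeeper's minimax is 16. These differ, so the equilibrium is in mixed strategies.
Let the goalkeeper play s1 with probability q. The kicker is indifferent when −2q + 18(1−q) = 16q − 9(1−q), giving q = 3/5.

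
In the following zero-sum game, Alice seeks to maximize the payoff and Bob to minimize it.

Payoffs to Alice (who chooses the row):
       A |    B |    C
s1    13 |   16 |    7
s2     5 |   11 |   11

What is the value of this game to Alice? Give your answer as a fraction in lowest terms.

Column B is strictly dominated by A for Bob (it gives Alice more in every row).
The remaining 2×2 game on (s1, s2) × (A, C) has no saddle point. Let Alice play s1 with probability p; indifference gives 13p + 5(1−p) = 7p + 11(1−p), so p = 1/2.
Similarly Bob's optimal q on A is 1/3, and the value is 13·(1/3) + (7)·(2/3) = 9.

9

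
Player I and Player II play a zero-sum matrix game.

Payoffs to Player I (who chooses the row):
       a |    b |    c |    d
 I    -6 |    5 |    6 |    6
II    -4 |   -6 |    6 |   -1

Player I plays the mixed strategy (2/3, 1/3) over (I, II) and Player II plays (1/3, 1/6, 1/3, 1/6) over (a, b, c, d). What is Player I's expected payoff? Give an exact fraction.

Against (1/3, 1/6, 1/3, 1/6), each row's expected payoff is I: 11/6; II: -1/2.
Taking the (2/3, 1/3)-weighted average: (2/3)·(11/6) + (1/3)·(-1/2) = 19/18.

19/18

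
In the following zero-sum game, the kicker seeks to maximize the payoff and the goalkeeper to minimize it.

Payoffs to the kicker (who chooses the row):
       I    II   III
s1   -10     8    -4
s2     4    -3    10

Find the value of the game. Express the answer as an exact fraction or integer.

2/25

Column III is strictly dominated by I for the goalkeeper (it gives the kicker more in every row).
The remaining 2×2 game on (s1, s2) × (I, II) has no saddle point. Let the kicker play s1 with probability p; indifference gives −10p + 4(1−p) = 8p − 3(1−p), so p = 7/25.
Similarly the goalkeeper's optimal q on I is 11/25, and the value is -10·(11/25) + (8)·(14/25) = 2/25.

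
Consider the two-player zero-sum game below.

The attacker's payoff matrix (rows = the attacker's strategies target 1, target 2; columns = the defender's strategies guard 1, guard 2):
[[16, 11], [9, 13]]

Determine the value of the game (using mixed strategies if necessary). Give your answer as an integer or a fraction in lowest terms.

Row minima are 11 and 9, so the attacker's maximin is 11; column maxima are 16 and 13, so the defender's minimax is 13. These differ, so the equilibrium is in mixed strategies.
Let the attacker play target 1 with probability p. The defender is indifferent when 16p + 9(1−p) = 11p + 13(1−p), giving p = 4/9.
Let the defender play guard 1 with probability q. The attacker is indifferent when 16q + 11(1−q) = 9q + 13(1−q), giving q = 2/9.
The value is 16·(2/9) + (11)·(7/9) = 109/9.

109/9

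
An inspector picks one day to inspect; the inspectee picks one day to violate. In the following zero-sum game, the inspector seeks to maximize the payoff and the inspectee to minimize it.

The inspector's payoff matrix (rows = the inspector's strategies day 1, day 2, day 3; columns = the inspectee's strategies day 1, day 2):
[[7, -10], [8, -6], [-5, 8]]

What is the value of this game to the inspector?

Row day 1 is strictly dominated by row day 2, so the inspector never plays it.
The remaining 2×2 game on (day 2, day 3) × (day 1, day 2) has no saddle point. Let the inspector play day 2 with probability p; indifference gives 8p − 5(1−p) = −6p + 8(1−p), so p = 13/27.
Similarly the inspectee's optimal q on day 1 is 14/27, and the value is 8·(14/27) + (-6)·(13/27) = 34/27.

34/27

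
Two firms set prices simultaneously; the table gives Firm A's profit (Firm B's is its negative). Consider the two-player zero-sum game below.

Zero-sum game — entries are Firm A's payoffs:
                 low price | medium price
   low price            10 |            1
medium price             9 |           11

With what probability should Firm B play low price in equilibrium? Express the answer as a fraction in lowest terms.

Row minima are 1 and 9, so Firm A's maximin is 9; column maxima are 10 and 11, so Firm B's minimax is 10. These differ, so the equilibrium is in mixed strategies.
Let Firm B play low price with probability q. Firm A is indifferent when 10q + (1−q) = 9q + 11(1−q), giving q = 10/11.

10/11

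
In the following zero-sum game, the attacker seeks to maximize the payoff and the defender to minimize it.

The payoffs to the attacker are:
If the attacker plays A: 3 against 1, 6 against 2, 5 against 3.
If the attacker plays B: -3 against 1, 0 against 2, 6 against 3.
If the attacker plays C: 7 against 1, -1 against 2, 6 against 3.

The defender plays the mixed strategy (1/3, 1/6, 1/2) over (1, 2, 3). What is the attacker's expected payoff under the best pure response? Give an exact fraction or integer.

31/6

A: (3)·(1/3) + (6)·(1/6) + (5)·(1/2) = 9/2.
B: (-3)·(1/3) + (0)·(1/6) + (6)·(1/2) = 2.
C: (7)·(1/3) + (-1)·(1/6) + (6)·(1/2) = 31/6.
The best pure response is C with expected payoff 31/6.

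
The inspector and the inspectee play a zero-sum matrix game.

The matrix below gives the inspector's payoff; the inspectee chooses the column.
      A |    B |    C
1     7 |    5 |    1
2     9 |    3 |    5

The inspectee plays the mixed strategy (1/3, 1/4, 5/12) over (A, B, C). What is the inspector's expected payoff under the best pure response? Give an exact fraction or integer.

1: (7)·(1/3) + (5)·(1/4) + (1)·(5/12) = 4.
2: (9)·(1/3) + (3)·(1/4) + (5)·(5/12) = 35/6.
The best pure response is 2 with expected payoff 35/6.

35/6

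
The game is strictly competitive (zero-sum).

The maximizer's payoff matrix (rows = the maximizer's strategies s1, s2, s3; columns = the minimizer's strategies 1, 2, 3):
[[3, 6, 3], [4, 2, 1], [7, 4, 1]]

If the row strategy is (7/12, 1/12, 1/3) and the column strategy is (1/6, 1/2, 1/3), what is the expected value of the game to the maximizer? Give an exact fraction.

Against (1/6, 1/2, 1/3), each row's expected payoff is s1: 9/2; s2: 2; s3: 7/2.
Taking the (7/12, 1/12, 1/3)-weighted average: (7/12)·(9/2) + (1/12)·(2) + (1/3)·(7/2) = 95/24.

95/24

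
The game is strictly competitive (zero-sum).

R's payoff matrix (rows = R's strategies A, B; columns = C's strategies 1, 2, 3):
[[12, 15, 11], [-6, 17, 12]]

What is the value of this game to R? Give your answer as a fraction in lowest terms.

Column 2 is strictly dominated by 3 for C (it gives R more in every row).
The remaining 2×2 game on (A, B) × (1, 3) has no saddle point. Let R play A with probability p; indifference gives 12p − 6(1−p) = 11p + 12(1−p), so p = 18/19.
Similarly C's optimal q on 1 is 1/19, and the value is 12·(1/19) + (11)·(18/19) = 210/19.

210/19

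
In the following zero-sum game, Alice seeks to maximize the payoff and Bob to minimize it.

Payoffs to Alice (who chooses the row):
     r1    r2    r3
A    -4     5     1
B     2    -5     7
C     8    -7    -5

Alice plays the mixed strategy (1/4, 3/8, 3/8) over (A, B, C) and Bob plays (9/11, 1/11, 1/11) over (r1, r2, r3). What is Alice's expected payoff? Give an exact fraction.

Against (9/11, 1/11, 1/11), each row's expected payoff is A: -30/11; B: 20/11; C: 60/11.
Taking the (1/4, 3/8, 3/8)-weighted average: (1/4)·(-30/11) + (3/8)·(20/11) + (3/8)·(60/11) = 45/22.

45/22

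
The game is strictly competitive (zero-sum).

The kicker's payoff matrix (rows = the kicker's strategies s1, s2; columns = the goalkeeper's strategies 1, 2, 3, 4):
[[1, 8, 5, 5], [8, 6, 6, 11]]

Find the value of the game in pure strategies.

Row minima: 1, 6 → the kicker's maximin is 6.
Column maxima: 8, 8, 6, 11 → the goalkeeper's minimax is 6.
They coincide at (s2, 3), so the value is 6.

6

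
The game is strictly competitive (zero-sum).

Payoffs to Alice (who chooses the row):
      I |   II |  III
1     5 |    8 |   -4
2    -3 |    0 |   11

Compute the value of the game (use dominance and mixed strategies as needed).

Column II is strictly dominated by I for Bob (it gives Alice more in every row).
The remaining 2×2 game on (1, 2) × (I, III) has no saddle point. Let Alice play 1 with probability p; indifference gives 5p − 3(1−p) = −4p + 11(1−p), so p = 14/23.
Similarly Bob's optimal q on I is 15/23, and the value is 5·(15/23) + (-4)·(8/23) = 43/23.

43/23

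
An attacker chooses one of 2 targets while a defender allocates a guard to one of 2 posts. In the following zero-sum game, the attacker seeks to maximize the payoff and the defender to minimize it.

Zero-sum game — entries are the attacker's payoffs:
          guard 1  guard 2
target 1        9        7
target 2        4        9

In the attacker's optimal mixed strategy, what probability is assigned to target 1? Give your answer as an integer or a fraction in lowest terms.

5/7

Row minima are 7 and 4, so the attacker's maximin is 7; column maxima are 9 and 9, so the defender's minimax is 9. These differ, so the equilibrium is in mixed strategies.
Let the attacker play target 1 with probability p. The defender is indifferent when 9p + 4(1−p) = 7p + 9(1−p), giving p = 5/7.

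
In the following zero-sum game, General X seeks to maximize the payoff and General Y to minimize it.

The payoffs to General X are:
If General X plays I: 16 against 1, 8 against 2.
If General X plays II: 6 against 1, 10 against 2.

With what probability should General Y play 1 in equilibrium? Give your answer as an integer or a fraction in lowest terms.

Row minima are 8 and 6, so General X's maximin is 8; column maxima are 16 and 10, so General Y's minimax is 10. These differ, so the equilibrium is in mixed strategies.
Let General Y play 1 with probability q. General X is indifferent when 16q + 8(1−q) = 6q + 10(1−q), giving q = 1/6.

1/6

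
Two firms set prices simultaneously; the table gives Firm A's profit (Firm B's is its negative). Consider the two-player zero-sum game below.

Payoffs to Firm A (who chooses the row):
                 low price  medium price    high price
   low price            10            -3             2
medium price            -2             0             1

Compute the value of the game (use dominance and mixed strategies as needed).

Column high price is strictly dominated by medium price for Firm B (it gives Firm A more in every row).
The remaining 2×2 game on (low price, medium price) × (low price, medium price) has no saddle point. Let Firm A play low price with probability p; indifference gives 10p − 2(1−p) = −3p, so p = 2/15.
Similarly Firm B's optimal q on low price is 1/5, and the value is 10·(1/5) + (-3)·(4/5) = -2/5.

-2/5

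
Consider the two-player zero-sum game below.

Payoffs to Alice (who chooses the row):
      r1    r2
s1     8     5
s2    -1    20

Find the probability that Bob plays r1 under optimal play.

5/8

Row minima are 5 and -1, so Alice's maximin is 5; column maxima are 8 and 20, so Bob's minimax is 8. These differ, so the equilibrium is in mixed strategies.
Let Bob play r1 with probability q. Alice is indifferent when 8q + 5(1−q) = −q + 20(1−q), giving q = 5/8.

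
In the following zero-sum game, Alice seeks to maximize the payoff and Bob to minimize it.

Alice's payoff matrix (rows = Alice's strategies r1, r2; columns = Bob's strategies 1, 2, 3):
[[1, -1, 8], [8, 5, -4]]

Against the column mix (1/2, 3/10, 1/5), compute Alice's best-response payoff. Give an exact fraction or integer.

r1: (1)·(1/2) + (-1)·(3/10) + (8)·(1/5) = 9/5.
r2: (8)·(1/2) + (5)·(3/10) + (-4)·(1/5) = 47/10.
The best pure response is r2 with expected payoff 47/10.

47/10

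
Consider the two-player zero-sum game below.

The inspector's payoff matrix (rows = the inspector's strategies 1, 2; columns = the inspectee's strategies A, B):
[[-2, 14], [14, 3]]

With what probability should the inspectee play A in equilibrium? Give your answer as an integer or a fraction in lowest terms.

11/27

Row minima are -2 and 3, so the inspector's maximin is 3; column maxima are 14 and 14, so the inspectee's minimax is 14. These differ, so the equilibrium is in mixed strategies.
Let the inspectee play A with probability q. The inspector is indifferent when −2q + 14(1−q) = 14q + 3(1−q), giving q = 11/27.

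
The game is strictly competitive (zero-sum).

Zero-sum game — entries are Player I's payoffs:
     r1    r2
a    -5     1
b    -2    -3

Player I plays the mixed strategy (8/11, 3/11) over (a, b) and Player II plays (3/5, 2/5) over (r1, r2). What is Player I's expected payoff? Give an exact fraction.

-28/11

Against (3/5, 2/5), each row's expected payoff is a: -13/5; b: -12/5.
Taking the (8/11, 3/11)-weighted average: (8/11)·(-13/5) + (3/11)·(-12/5) = -28/11.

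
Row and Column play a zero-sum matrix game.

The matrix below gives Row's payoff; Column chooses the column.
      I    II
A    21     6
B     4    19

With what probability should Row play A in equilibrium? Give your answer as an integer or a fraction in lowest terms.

Row minima are 6 and 4, so Row's maximin is 6; column maxima are 21 and 19, so Column's minimax is 19. These differ, so the equilibrium is in mixed strategies.
Let Row play A with probability p. Column is indifferent when 21p + 4(1−p) = 6p + 19(1−p), giving p = 1/2.

1/2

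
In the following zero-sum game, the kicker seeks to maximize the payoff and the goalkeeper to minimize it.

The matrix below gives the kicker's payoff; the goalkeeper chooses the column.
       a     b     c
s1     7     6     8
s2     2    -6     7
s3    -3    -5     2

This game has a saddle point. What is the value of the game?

Row minima: 6, -6, -5 → the kicker's maximin is 6.
Column maxima: 7, 6, 8 → the goalkeeper's minimax is 6.
They coincide at (s1, b), so the value is 6.

6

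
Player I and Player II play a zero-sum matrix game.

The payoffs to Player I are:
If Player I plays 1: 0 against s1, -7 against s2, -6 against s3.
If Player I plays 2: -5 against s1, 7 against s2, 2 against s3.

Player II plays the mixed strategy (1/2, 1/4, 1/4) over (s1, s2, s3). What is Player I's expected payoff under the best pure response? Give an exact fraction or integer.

1: (0)·(1/2) + (-7)·(1/4) + (-6)·(1/4) = -13/4.
2: (-5)·(1/2) + (7)·(1/4) + (2)·(1/4) = -1/4.
The best pure response is 2 with expected payoff -1/4.

-1/4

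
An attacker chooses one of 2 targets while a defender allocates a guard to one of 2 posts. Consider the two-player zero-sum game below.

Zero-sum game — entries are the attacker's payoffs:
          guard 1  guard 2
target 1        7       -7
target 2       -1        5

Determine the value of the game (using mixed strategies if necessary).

Row minima are -7 and -1, so the attacker's maximin is -1; column maxima are 7 and 5, so the defender's minimax is 5. These differ, so the equilibrium is in mixed strategies.
Let the attacker play target 1 with probability p. The defender is indifferent when 7p − (1−p) = −7p + 5(1−p), giving p = 3/10.
Let the defender play guard 1 with probability q. The attacker is indifferent when 7q − 7(1−q) = −q + 5(1−q), giving q = 3/5.
The value is 7·(3/5) + (-7)·(2/5) = 7/5.

7/5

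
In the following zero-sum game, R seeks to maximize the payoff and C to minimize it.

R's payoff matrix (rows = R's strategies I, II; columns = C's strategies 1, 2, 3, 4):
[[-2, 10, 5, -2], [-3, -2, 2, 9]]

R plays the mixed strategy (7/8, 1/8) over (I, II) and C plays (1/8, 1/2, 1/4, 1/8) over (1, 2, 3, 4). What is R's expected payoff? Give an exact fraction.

81/16

Against (1/8, 1/2, 1/4, 1/8), each row's expected payoff is I: 23/4; II: 1/4.
Taking the (7/8, 1/8)-weighted average: (7/8)·(23/4) + (1/8)·(1/4) = 81/16.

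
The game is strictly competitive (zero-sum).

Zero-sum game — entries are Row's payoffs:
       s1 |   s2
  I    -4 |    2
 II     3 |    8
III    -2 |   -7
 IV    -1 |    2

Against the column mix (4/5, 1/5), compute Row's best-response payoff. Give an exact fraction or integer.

4

I: (-4)·(4/5) + (2)·(1/5) = -14/5.
II: (3)·(4/5) + (8)·(1/5) = 4.
III: (-2)·(4/5) + (-7)·(1/5) = -3.
IV: (-1)·(4/5) + (2)·(1/5) = -2/5.
The best pure response is II with expected payoff 4.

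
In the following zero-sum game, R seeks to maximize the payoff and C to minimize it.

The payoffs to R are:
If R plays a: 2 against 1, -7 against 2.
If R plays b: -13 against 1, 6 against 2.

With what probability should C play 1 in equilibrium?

Row minima are -7 and -13, so R's maximin is -7; column maxima are 2 and 6, so C's minimax is 2. These differ, so the equilibrium is in mixed strategies.
Let C play 1 with probability q. R is indifferent when 2q − 7(1−q) = −13q + 6(1−q), giving q = 13/28.

13/28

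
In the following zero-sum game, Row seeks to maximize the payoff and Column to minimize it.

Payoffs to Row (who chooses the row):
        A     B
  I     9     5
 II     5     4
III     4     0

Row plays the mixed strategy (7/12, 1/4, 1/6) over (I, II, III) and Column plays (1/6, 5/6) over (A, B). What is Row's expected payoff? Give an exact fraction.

107/24

Against (1/6, 5/6), each row's expected payoff is I: 17/3; II: 25/6; III: 2/3.
Taking the (7/12, 1/4, 1/6)-weighted average: (7/12)·(17/3) + (1/4)·(25/6) + (1/6)·(2/3) = 107/24.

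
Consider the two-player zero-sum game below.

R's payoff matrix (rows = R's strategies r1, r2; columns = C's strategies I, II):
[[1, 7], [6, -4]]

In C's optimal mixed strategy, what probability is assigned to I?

Row minima are 1 and -4, so R's maximin is 1; column maxima are 6 and 7, so C's minimax is 6. These differ, so the equilibrium is in mixed strategies.
Let C play I with probability q. R is indifferent when q + 7(1−q) = 6q − 4(1−q), giving q = 11/16.

11/16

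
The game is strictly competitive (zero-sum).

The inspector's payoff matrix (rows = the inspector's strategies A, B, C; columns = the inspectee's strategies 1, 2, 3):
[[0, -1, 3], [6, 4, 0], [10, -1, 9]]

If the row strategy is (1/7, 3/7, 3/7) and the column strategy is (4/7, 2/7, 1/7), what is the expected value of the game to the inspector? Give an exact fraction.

Against (4/7, 2/7, 1/7), each row's expected payoff is A: 1/7; B: 32/7; C: 47/7.
Taking the (1/7, 3/7, 3/7)-weighted average: (1/7)·(1/7) + (3/7)·(32/7) + (3/7)·(47/7) = 34/7.

34/7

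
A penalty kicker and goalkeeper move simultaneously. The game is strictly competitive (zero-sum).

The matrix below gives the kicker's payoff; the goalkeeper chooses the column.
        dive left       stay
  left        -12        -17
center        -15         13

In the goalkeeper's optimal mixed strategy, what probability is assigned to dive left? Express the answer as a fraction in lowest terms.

Row minima are -17 and -15, so the kicker's maximin is -15; column maxima are -12 and 13, so the goalkeeper's minimax is -12. These differ, so the equilibrium is in mixed strategies.
Let the goalkeeper play dive left with probability q. The kicker is indifferent when −12q − 17(1−q) = −15q + 13(1−q), giving q = 10/11.

10/11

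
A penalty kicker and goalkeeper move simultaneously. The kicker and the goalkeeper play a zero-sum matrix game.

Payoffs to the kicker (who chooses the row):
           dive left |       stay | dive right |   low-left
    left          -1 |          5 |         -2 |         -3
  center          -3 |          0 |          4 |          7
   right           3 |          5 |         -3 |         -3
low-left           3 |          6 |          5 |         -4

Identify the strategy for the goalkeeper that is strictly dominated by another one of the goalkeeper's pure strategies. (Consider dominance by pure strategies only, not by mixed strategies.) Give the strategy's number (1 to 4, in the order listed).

2

The goalkeeper prefers columns that give the kicker less. Compare stay with dive left: -1 < 5, -3 < 0, 3 < 5, 3 < 6.
So dive left strictly dominates stay for the goalkeeper; stay is strictly dominated.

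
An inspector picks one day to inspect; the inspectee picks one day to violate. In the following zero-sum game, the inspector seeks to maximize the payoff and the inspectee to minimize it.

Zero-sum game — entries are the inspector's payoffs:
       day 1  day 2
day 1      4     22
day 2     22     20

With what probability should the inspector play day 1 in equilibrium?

1/10

Row minima are 4 and 20, so the inspector's maximin is 20; column maxima are 22 and 22, so the inspectee's minimax is 22. These differ, so the equilibrium is in mixed strategies.
Let the inspector play day 1 with probability p. The inspectee is indifferent when 4p + 22(1−p) = 22p + 20(1−p), giving p = 1/10.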